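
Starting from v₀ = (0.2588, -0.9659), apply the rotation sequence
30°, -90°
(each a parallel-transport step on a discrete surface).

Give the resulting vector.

Total rotation: 30° + (-90°) = -60°. Final vector: (-0.7071, -0.7071)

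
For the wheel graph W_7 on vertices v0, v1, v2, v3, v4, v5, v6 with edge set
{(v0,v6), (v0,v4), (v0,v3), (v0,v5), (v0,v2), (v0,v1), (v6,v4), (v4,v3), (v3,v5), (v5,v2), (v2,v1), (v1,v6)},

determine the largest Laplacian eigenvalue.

The wheel W_7 is the join K_1 ∨ C_6 (a hub joined to every vertex of a cycle of length 6). For a join G ∨ H (G on p vertices, H on q vertices) the Laplacian spectrum is 0, p+q, the eigenvalues of L(G) other than one 0 each shifted by +q, and the eigenvalues of L(H) other than one 0 each shifted by +p. With G = K_1 (p = 1, nothing left after dropping its 0) and H = C_6 (q = 6, eigenvalues 2 − 2cos(2πk/6), k = 0, …, 5; drop k = 0), the spectrum of W_7 is 0, 7, and 1 + (2 − 2cos(2πk/6)) = 3 − 2cos(2πk/6) for k = 1, …, 5:
k=1: 3 − 2cos(π/3) = 2.0; k=2: 3 − 2cos(2π/3) = 4.0; k=3: 3 − 2cos(π) = 5.0; k=4: 3 − 2cos(4π/3) = 4.0; k=5: 3 − 2cos(5π/3) = 2.0.
Laplacian eigenvalues: [0.0, 2.0, 2.0, 4.0, 4.0, 5.0, 7.0]. Largest eigenvalue (spectral radius) = 7.0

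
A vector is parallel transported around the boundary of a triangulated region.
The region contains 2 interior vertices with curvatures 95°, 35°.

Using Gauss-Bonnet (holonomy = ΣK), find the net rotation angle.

Holonomy = total enclosed curvature = 95° + 35° = 130°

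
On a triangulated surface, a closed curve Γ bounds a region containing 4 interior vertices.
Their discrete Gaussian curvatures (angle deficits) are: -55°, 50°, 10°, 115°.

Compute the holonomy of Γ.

Holonomy = total enclosed curvature = (-55°) + 50° + 10° + 115° = 120°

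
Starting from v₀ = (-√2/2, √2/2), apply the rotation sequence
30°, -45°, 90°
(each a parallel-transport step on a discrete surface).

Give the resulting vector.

Total rotation: 30° + (-45°) + 90° = 75°. Final vector: (-0.8660, -0.5000)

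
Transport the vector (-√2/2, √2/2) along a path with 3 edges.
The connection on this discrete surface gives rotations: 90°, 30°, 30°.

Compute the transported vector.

Total rotation: 90° + 30° + 30° = 150°. Final vector: (0.2588, -0.9659)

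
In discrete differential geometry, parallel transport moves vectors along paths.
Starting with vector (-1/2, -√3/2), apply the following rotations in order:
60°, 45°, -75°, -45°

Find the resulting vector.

Total rotation: 60° + 45° + (-75°) + (-45°) = -15°. Final vector: (-0.7071, -0.7071)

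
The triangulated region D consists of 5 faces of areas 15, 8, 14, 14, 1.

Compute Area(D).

15 + 8 + 14 + 14 + 1 = 52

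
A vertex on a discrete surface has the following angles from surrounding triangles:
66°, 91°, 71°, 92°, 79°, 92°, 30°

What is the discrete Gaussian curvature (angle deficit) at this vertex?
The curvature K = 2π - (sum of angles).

Sum of angles = 521°. K = 360° - 521° = -161° = -161π/180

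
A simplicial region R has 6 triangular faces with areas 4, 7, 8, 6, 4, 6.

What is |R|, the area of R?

4 + 7 + 8 + 6 + 4 + 6 = 35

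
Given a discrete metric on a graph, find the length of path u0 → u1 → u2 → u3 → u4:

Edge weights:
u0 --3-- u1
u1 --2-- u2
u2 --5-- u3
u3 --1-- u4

Arc length = 3 + 2 + 5 + 1 = 11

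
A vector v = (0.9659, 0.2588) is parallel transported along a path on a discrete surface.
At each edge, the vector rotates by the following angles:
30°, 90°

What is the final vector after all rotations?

Total rotation: 30° + 90° = 120°. Final vector: (-0.7071, 0.7071)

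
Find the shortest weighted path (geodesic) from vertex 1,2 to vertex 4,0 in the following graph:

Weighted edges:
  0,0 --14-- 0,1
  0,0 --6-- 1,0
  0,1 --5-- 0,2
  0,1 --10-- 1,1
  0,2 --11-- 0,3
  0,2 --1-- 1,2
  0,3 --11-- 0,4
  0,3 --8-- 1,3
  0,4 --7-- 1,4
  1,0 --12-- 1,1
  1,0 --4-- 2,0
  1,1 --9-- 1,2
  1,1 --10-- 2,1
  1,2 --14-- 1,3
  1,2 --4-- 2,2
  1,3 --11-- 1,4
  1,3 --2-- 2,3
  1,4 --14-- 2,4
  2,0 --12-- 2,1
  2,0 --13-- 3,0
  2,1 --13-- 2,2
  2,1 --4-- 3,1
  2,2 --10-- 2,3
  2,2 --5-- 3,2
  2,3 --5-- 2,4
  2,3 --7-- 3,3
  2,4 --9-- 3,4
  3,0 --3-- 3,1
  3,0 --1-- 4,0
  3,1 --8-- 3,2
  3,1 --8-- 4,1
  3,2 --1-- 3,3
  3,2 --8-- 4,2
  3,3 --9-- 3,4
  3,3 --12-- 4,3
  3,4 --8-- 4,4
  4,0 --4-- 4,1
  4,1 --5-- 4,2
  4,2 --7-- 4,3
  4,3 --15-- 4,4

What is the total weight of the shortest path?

Shortest path: 1,2 → 2,2 → 3,2 → 3,1 → 3,0 → 4,0, total weight = 21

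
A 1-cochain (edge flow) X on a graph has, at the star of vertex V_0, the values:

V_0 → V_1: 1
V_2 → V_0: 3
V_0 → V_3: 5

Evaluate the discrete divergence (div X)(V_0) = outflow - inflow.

Divergence = sum of outgoing flows = 1 + (-3) + 5 = 3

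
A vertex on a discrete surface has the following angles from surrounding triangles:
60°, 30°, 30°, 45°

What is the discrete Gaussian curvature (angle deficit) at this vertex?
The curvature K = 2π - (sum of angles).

Sum of angles = 165°. K = 360° - 165° = 195° = 13π/12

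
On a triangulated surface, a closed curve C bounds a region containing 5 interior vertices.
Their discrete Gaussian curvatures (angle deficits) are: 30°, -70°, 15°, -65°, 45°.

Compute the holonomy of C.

Holonomy = total enclosed curvature = 30° + (-70°) + 15° + (-65°) + 45° = -45°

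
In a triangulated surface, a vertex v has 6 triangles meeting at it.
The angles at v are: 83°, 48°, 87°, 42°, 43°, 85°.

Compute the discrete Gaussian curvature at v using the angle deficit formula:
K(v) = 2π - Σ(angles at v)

Sum of angles = 388°. K = 360° - 388° = -28° = -7π/45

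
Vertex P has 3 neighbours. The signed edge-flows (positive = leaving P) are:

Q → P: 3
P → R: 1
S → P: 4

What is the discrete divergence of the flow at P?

Divergence = sum of outgoing flows = (-3) + 1 + (-4) = -6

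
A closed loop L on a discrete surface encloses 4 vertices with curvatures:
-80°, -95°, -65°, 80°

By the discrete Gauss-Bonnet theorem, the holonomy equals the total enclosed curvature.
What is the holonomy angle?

Holonomy = total enclosed curvature = (-80°) + (-95°) + (-65°) + 80° = -160°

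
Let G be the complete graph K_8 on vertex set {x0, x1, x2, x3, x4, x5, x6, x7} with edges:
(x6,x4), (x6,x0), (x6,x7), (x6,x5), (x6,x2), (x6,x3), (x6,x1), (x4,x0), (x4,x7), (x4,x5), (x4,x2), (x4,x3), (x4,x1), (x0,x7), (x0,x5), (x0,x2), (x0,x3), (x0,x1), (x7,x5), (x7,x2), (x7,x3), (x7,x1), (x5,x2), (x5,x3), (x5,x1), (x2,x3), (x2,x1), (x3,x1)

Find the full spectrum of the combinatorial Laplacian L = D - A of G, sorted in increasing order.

For the complete graph K_n, L = nI − J (J = all-ones matrix). J has eigenvalues n (once, eigenvector 𝟙) and 0 (multiplicity n−1), so L has eigenvalues 0 (once) and n (multiplicity n−1). Here n = 8: eigenvalue 0 once and 8 with multiplicity 7.
Laplacian eigenvalues (increasing order): [0.0, 8.0, 8.0, 8.0, 8.0, 8.0, 8.0, 8.0]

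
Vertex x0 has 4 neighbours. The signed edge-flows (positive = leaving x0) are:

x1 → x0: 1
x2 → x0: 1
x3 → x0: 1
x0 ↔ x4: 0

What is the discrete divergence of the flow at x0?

Divergence = sum of outgoing flows = (-1) + (-1) + (-1) + 0 = -3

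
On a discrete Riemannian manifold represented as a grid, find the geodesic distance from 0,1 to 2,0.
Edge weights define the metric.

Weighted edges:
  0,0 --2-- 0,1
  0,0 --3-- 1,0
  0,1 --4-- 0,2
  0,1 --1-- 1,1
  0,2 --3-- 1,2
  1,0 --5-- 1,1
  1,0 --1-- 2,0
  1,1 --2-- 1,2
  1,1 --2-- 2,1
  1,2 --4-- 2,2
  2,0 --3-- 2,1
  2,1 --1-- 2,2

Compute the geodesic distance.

Shortest path: 0,1 → 1,1 → 2,1 → 2,0, total weight = 6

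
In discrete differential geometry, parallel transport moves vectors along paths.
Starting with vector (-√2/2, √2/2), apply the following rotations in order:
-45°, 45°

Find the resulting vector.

Total rotation: (-45°) + 45° = 0°. Final vector: (-0.7071, 0.7071)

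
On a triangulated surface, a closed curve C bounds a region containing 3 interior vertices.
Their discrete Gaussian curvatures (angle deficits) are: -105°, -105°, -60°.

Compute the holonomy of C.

Holonomy = total enclosed curvature = (-105°) + (-105°) + (-60°) = -270°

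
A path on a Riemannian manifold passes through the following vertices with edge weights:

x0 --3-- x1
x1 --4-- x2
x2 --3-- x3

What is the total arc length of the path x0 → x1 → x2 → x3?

Arc length = 3 + 4 + 3 = 10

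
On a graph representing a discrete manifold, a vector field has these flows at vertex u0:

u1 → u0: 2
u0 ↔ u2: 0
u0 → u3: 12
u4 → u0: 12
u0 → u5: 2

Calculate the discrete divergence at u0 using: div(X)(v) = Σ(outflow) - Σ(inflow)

Divergence = sum of outgoing flows = (-2) + 0 + 12 + (-12) + 2 = 0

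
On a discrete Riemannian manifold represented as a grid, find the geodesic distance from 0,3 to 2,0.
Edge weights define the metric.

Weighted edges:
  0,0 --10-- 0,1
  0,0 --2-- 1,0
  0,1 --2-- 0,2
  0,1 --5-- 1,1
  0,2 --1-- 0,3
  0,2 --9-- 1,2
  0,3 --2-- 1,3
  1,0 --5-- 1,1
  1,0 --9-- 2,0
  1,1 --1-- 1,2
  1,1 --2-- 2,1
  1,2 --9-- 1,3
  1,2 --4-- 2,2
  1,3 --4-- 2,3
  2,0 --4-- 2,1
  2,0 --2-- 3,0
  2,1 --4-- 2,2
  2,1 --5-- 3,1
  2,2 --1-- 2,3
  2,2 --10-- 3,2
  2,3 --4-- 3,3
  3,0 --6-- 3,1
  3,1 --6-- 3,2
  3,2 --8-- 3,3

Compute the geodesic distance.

Shortest path: 0,3 → 0,2 → 0,1 → 1,1 → 2,1 → 2,0, total weight = 14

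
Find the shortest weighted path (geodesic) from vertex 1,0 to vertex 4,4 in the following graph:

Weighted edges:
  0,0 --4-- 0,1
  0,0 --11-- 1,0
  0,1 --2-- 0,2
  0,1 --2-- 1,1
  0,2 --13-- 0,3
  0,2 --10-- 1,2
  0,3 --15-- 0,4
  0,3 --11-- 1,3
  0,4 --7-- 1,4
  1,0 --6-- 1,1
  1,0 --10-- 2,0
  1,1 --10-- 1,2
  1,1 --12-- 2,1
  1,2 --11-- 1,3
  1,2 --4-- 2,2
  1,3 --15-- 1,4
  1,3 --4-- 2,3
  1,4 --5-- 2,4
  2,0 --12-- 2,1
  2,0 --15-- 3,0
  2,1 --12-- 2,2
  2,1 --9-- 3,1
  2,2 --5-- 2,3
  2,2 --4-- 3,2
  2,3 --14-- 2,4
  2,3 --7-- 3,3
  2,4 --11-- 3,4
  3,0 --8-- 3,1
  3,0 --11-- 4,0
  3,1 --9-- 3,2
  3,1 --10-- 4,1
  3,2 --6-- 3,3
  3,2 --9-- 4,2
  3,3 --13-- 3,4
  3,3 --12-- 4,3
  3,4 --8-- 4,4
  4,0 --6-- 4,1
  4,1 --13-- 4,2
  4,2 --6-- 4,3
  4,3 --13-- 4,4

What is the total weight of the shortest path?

Shortest path: 1,0 → 1,1 → 1,2 → 2,2 → 3,2 → 3,3 → 3,4 → 4,4, total weight = 51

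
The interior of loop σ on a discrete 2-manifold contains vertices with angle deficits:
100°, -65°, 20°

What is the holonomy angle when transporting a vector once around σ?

Holonomy = total enclosed curvature = 100° + (-65°) + 20° = 55°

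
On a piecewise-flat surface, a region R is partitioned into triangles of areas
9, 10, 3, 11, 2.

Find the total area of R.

9 + 10 + 3 + 11 + 2 = 35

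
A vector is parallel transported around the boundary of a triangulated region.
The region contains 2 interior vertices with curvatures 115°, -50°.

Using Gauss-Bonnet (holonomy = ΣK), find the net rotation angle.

Holonomy = total enclosed curvature = 115° + (-50°) = 65°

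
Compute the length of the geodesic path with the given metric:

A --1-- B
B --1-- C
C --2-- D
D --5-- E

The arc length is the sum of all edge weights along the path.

Arc length = 1 + 1 + 2 + 5 = 9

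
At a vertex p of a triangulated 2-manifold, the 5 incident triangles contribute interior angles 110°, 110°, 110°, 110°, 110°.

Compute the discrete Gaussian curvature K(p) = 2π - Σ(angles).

Sum of angles = 550°. K = 360° - 550° = -190°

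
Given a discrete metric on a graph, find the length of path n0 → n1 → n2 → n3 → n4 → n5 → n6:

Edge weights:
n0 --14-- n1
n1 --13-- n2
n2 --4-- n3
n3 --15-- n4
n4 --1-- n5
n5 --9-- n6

Arc length = 14 + 13 + 4 + 15 + 1 + 9 = 56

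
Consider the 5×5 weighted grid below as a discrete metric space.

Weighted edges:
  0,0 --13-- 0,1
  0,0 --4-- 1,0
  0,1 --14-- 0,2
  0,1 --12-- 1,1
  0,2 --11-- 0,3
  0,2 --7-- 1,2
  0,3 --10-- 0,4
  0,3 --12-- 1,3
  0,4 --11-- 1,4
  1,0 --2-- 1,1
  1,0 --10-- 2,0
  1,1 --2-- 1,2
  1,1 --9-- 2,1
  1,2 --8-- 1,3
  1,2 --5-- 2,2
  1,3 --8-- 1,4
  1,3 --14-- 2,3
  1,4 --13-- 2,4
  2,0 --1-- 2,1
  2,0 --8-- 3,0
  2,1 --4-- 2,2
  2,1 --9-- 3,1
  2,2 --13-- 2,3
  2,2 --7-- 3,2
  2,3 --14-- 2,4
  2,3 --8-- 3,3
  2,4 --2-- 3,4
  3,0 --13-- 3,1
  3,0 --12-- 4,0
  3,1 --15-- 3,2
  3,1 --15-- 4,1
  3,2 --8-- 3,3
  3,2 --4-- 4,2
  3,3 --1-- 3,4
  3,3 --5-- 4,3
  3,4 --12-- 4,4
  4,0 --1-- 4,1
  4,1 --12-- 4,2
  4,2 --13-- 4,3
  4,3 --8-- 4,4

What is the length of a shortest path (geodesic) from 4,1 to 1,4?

Shortest path: 4,1 → 4,2 → 3,2 → 3,3 → 3,4 → 2,4 → 1,4, total weight = 40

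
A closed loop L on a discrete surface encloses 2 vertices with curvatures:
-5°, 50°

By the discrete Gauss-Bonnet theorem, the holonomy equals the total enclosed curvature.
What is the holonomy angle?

Holonomy = total enclosed curvature = (-5°) + 50° = 45°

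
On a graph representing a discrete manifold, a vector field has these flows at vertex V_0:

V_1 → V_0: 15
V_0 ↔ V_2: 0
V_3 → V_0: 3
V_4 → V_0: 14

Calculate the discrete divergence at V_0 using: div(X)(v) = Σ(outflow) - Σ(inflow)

Divergence = sum of outgoing flows = (-15) + 0 + (-3) + (-14) = -32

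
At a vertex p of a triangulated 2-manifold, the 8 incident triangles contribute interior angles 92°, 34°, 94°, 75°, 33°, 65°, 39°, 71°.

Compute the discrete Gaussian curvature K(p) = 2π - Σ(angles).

Sum of angles = 503°. K = 360° - 503° = -143° = -143π/180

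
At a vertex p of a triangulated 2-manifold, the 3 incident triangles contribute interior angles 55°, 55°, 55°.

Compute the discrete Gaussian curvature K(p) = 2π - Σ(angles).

Sum of angles = 165°. K = 360° - 165° = 195°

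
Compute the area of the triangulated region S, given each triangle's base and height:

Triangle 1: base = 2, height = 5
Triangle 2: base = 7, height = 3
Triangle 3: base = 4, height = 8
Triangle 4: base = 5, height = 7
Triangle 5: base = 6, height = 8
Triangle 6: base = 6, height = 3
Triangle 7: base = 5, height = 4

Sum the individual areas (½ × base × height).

(1/2)×2×5 + (1/2)×7×3 + (1/2)×4×8 + (1/2)×5×7 + (1/2)×6×8 + (1/2)×6×3 + (1/2)×5×4 = 92.0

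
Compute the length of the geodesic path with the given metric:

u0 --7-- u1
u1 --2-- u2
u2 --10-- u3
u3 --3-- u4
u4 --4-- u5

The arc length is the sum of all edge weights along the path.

Arc length = 7 + 2 + 10 + 3 + 4 = 26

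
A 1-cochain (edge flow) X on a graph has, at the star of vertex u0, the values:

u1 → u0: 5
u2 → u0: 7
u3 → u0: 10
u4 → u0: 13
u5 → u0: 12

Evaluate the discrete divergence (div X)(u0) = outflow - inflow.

Divergence = sum of outgoing flows = (-5) + (-7) + (-10) + (-13) + (-12) = -47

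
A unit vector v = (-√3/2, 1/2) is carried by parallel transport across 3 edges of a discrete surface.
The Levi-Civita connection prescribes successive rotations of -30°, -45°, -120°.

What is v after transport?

Total rotation: (-30°) + (-45°) + (-120°) = -195° ≡ 165° (mod 360°). Final vector: (0.7071, -0.7071)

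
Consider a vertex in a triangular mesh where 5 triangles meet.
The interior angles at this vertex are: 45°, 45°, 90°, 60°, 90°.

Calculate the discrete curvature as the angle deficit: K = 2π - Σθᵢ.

Sum of angles = 330°. K = 360° - 330° = 30° = π/6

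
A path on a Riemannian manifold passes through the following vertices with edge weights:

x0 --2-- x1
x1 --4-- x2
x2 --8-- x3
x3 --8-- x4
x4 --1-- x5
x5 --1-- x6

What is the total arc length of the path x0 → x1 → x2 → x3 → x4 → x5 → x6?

Arc length = 2 + 4 + 8 + 8 + 1 + 1 = 24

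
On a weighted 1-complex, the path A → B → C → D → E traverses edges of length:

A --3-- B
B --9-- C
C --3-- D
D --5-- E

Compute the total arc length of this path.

Arc length = 3 + 9 + 3 + 5 = 20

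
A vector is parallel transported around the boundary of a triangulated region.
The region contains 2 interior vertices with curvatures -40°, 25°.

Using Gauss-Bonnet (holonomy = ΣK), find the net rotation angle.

Holonomy = total enclosed curvature = (-40°) + 25° = -15°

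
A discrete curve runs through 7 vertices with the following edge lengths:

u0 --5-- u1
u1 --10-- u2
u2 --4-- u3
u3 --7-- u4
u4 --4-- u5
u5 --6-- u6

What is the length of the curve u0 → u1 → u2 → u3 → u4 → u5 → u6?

Arc length = 5 + 10 + 4 + 7 + 4 + 6 = 36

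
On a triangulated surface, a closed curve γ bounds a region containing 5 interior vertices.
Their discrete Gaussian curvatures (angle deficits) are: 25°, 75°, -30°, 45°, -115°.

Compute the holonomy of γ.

Holonomy = total enclosed curvature = 25° + 75° + (-30°) + 45° + (-115°) = 0°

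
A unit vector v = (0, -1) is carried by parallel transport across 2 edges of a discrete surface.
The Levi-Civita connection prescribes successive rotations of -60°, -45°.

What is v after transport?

Total rotation: (-60°) + (-45°) = -105°. Final vector: (-0.9659, 0.2588)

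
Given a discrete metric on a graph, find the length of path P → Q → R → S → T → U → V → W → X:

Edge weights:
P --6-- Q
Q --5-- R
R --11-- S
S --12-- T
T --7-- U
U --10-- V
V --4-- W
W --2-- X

Arc length = 6 + 5 + 11 + 12 + 7 + 10 + 4 + 2 = 57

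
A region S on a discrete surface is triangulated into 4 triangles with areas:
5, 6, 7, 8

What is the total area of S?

5 + 6 + 7 + 8 = 26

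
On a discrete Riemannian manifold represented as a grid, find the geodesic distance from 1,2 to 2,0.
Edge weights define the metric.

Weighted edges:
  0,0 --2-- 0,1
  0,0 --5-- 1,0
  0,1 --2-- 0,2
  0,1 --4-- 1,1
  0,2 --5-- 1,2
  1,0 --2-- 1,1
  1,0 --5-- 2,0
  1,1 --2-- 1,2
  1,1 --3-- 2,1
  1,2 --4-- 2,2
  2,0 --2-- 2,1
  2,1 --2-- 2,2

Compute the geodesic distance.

Shortest path: 1,2 → 1,1 → 2,1 → 2,0, total weight = 7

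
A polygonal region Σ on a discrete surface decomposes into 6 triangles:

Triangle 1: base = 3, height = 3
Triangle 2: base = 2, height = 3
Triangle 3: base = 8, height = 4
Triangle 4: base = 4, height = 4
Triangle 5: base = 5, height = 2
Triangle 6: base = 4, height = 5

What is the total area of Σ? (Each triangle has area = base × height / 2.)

(1/2)×3×3 + (1/2)×2×3 + (1/2)×8×4 + (1/2)×4×4 + (1/2)×5×2 + (1/2)×4×5 = 46.5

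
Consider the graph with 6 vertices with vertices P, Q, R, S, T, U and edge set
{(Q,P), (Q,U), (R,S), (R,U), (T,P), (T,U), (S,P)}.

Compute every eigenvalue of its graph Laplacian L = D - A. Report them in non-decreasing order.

Degrees: deg(P) = 3, deg(Q) = 2, deg(R) = 2, deg(S) = 2, deg(T) = 2, deg(U) = 3.
L = D − A with rows/columns ordered (P, Q, R, S, T, U):
  [ 3, -1,  0, -1, -1,  0]
  [-1,  2,  0,  0,  0, -1]
  [ 0,  0,  2, -1,  0, -1]
  [-1,  0, -1,  2,  0,  0]
  [-1,  0,  0,  0,  2, -1]
  [ 0, -1, -1,  0, -1,  3]
Characteristic polynomial: det(λI − L) = λ(λ² − 6λ + 6)(λ − 2)²(λ − 4).
Roots: λ = 0; (λ² − 6λ + 6) = 0 ⇒ λ = 3 ± √3 ≈ 1.2679, 4.7321; (λ − 2) = 0 ⇒ λ = 2 (multiplicity 2); (λ − 4) = 0 ⇒ λ = 4.
(Check: the roots sum (with multiplicity) to 14, matching trace L = Σdeg = 2·7 = 14.)
Laplacian eigenvalues (increasing order): [0.0, 1.2679, 2.0, 2.0, 4.0, 4.7321]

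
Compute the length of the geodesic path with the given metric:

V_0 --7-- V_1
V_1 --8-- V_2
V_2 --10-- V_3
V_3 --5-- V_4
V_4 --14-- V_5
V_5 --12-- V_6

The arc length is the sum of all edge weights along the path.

Arc length = 7 + 8 + 10 + 5 + 14 + 12 = 56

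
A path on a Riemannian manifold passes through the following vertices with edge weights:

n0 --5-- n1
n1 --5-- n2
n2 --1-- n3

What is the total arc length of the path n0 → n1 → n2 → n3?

Arc length = 5 + 5 + 1 = 11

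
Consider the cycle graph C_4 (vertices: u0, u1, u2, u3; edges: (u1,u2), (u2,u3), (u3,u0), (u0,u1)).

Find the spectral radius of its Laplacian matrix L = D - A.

The cycle graph C_n has Laplacian eigenvalues λ_k = 2 − 2cos(2πk/n), k = 0, 1, …, n−1. Here n = 4:
k=0: 2 − 2cos(0) = 0.0; k=1: 2 − 2cos(π/2) = 2.0; k=2: 2 − 2cos(π) = 4.0; k=3: 2 − 2cos(3π/2) = 2.0.
Laplacian eigenvalues: [0.0, 2.0, 2.0, 4.0]. Largest eigenvalue (spectral radius) = 4.0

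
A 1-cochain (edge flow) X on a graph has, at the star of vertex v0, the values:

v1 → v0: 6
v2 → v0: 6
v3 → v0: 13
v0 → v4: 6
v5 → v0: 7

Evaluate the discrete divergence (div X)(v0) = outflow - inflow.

Divergence = sum of outgoing flows = (-6) + (-6) + (-13) + 6 + (-7) = -26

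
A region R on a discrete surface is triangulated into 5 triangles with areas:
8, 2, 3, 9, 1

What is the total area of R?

8 + 2 + 3 + 9 + 1 = 23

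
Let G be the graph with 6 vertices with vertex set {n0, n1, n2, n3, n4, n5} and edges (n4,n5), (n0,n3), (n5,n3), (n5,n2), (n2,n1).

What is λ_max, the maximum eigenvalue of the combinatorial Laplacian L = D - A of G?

Degrees: deg(n0) = 1, deg(n1) = 1, deg(n2) = 2, deg(n3) = 2, deg(n4) = 1, deg(n5) = 3.
L = D − A with rows/columns ordered (n0, n1, n2, n3, n4, n5):
  [ 1,  0,  0, -1,  0,  0]
  [ 0,  1, -1,  0,  0,  0]
  [ 0, -1,  2,  0,  0, -1]
  [-1,  0,  0,  2,  0, -1]
  [ 0,  0,  0,  0,  1, -1]
  [ 0,  0, -1, -1, -1,  3]
Characteristic polynomial: det(λI − L) = λ(λ² − 3λ + 1)(λ² − 5λ + 3)(λ − 2).
Roots: λ = 0; (λ² − 3λ + 1) = 0 ⇒ λ = (3 ± √5)/2 ≈ 0.382, 2.618; (λ² − 5λ + 3) = 0 ⇒ λ = (5 ± √13)/2 ≈ 0.6972, 4.3028; (λ − 2) = 0 ⇒ λ = 2.
(Check: the roots sum (with multiplicity) to 10, matching trace L = Σdeg = 2·5 = 10.)
Laplacian eigenvalues: [0.0, 0.382, 0.6972, 2.0, 2.618, 4.3028]. Largest eigenvalue (spectral radius) = 4.3028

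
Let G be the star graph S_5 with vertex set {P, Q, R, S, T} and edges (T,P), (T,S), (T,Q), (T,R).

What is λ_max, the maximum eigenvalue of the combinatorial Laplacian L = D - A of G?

The star S_5 is the complete bipartite graph K_{1,4} (one hub of degree 4, 4 leaves of degree 1). The Laplacian spectrum of K_{p,q} is 0, p (multiplicity q−1), q (multiplicity p−1), p+q. With p = 1, q = 4: 0 once, 1 with multiplicity 3, and 5 once. (Check: trace L = sum of degrees = 8 = 3·1 + 5.)
Laplacian eigenvalues: [0.0, 1.0, 1.0, 1.0, 5.0]. Largest eigenvalue (spectral radius) = 5.0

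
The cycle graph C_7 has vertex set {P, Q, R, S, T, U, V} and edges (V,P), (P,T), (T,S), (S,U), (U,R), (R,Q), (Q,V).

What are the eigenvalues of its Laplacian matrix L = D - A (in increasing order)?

The cycle graph C_n has Laplacian eigenvalues λ_k = 2 − 2cos(2πk/n), k = 0, 1, …, n−1. Here n = 7:
k=0: 2 − 2cos(0) = 0.0; k=1: 2 − 2cos(2π/7) = 0.753; k=2: 2 − 2cos(4π/7) = 2.445; k=3: 2 − 2cos(6π/7) = 3.8019; k=4: 2 − 2cos(8π/7) = 3.8019; k=5: 2 − 2cos(10π/7) = 2.445; k=6: 2 − 2cos(12π/7) = 0.753.
Laplacian eigenvalues (increasing order): [0.0, 0.753, 0.753, 2.445, 2.445, 3.8019, 3.8019]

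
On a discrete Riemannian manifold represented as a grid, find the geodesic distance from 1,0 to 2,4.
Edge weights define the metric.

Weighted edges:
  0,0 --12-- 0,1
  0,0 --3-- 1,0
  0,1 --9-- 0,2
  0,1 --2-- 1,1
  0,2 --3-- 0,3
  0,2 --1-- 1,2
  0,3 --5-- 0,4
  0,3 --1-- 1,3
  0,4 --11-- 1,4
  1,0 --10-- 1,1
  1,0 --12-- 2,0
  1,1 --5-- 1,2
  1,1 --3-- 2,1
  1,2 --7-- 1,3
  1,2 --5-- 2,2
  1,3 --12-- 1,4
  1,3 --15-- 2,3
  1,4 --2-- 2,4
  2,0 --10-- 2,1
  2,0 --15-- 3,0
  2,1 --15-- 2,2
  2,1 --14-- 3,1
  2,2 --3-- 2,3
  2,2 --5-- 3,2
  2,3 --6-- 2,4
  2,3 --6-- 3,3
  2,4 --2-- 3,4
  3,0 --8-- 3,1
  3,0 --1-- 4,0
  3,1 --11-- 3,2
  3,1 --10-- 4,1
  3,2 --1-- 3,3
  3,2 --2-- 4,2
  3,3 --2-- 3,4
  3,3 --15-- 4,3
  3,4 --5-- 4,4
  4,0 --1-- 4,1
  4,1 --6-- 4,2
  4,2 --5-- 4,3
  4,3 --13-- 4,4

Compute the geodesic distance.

Shortest path: 1,0 → 1,1 → 1,2 → 2,2 → 2,3 → 2,4, total weight = 29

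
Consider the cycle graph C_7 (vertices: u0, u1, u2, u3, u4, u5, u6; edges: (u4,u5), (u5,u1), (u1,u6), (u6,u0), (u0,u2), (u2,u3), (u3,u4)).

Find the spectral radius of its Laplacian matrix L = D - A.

The cycle graph C_n has Laplacian eigenvalues λ_k = 2 − 2cos(2πk/n), k = 0, 1, …, n−1. Here n = 7:
k=0: 2 − 2cos(0) = 0.0; k=1: 2 − 2cos(2π/7) = 0.753; k=2: 2 − 2cos(4π/7) = 2.445; k=3: 2 − 2cos(6π/7) = 3.8019; k=4: 2 − 2cos(8π/7) = 3.8019; k=5: 2 − 2cos(10π/7) = 2.445; k=6: 2 − 2cos(12π/7) = 0.753.
Laplacian eigenvalues: [0.0, 0.753, 0.753, 2.445, 2.445, 3.8019, 3.8019]. Largest eigenvalue (spectral radius) = 3.8019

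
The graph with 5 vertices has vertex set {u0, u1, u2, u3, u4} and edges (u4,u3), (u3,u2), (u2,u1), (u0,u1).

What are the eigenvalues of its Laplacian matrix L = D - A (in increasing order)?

Degrees: deg(u0) = 1, deg(u1) = 2, deg(u2) = 2, deg(u3) = 2, deg(u4) = 1.
L = D − A with rows/columns ordered (u0, u1, u2, u3, u4):
  [ 1, -1,  0,  0,  0]
  [-1,  2, -1,  0,  0]
  [ 0, -1,  2, -1,  0]
  [ 0,  0, -1,  2, -1]
  [ 0,  0,  0, -1,  1]
Characteristic polynomial: det(λI − L) = λ(λ² − 3λ + 1)(λ² − 5λ + 5).
Roots: λ = 0; (λ² − 3λ + 1) = 0 ⇒ λ = (3 ± √5)/2 ≈ 0.382, 2.618; (λ² − 5λ + 5) = 0 ⇒ λ = (5 ± √5)/2 ≈ 1.382, 3.618.
(Check: the roots sum (with multiplicity) to 8, matching trace L = Σdeg = 2·4 = 8.)
Laplacian eigenvalues (increasing order): [0.0, 0.382, 1.382, 2.618, 3.618]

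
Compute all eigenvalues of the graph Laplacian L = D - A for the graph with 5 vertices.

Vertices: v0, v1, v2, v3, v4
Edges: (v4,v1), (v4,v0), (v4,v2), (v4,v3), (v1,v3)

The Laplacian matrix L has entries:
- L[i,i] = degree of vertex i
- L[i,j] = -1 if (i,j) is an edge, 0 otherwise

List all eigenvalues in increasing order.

Degrees: deg(v0) = 1, deg(v1) = 2, deg(v2) = 1, deg(v3) = 2, deg(v4) = 4.
L = D − A with rows/columns ordered (v0, v1, v2, v3, v4):
  [ 1,  0,  0,  0, -1]
  [ 0,  2,  0, -1, -1]
  [ 0,  0,  1,  0, -1]
  [ 0, -1,  0,  2, -1]
  [-1, -1, -1, -1,  4]
Characteristic polynomial: det(λI − L) = λ(λ − 1)²(λ − 3)(λ − 5).
Roots: λ = 0; (λ − 1) = 0 ⇒ λ = 1 (multiplicity 2); (λ − 3) = 0 ⇒ λ = 3; (λ − 5) = 0 ⇒ λ = 5.
(Check: the roots sum (with multiplicity) to 10, matching trace L = Σdeg = 2·5 = 10.)
Laplacian eigenvalues (increasing order): [0.0, 1.0, 1.0, 3.0, 5.0]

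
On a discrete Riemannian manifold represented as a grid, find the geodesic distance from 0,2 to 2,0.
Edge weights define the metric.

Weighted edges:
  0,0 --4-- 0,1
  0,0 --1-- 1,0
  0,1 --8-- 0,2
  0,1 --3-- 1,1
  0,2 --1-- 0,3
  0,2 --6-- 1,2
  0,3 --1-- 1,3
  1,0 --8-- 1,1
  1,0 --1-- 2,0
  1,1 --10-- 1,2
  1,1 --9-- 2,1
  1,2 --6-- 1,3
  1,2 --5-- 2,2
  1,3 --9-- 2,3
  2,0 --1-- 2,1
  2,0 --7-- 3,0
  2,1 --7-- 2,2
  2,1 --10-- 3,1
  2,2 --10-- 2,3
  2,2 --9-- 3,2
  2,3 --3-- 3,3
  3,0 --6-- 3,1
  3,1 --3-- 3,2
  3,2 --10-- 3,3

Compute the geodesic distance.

Shortest path: 0,2 → 0,1 → 0,0 → 1,0 → 2,0, total weight = 14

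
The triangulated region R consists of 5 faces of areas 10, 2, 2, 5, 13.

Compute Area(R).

10 + 2 + 2 + 5 + 13 = 32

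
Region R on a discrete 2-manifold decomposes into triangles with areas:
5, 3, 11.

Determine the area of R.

5 + 3 + 11 = 19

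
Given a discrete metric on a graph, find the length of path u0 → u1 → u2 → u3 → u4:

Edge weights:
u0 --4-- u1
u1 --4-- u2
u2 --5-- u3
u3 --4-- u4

Arc length = 4 + 4 + 5 + 4 = 17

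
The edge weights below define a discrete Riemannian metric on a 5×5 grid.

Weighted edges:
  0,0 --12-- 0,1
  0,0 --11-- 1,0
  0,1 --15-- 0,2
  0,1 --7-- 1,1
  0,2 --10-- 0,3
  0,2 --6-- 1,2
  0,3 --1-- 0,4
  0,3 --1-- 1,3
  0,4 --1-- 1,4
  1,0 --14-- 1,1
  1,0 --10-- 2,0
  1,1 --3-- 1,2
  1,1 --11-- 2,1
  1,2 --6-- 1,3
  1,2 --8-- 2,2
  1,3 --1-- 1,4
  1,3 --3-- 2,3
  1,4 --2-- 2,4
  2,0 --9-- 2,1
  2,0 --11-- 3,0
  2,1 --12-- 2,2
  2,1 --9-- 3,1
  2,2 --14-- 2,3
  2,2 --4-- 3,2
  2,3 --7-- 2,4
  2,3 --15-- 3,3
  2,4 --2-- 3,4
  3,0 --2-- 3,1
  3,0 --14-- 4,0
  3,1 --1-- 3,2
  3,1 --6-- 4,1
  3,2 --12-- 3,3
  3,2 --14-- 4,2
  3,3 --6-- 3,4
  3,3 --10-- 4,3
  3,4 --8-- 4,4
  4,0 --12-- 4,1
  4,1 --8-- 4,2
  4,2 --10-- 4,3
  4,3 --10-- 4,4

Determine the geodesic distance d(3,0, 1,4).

Shortest path: 3,0 → 3,1 → 3,2 → 2,2 → 1,2 → 1,3 → 1,4, total weight = 22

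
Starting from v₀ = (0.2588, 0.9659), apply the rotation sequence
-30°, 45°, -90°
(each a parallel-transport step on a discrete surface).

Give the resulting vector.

Total rotation: (-30°) + 45° + (-90°) = -75°. Final vector: (1, 0)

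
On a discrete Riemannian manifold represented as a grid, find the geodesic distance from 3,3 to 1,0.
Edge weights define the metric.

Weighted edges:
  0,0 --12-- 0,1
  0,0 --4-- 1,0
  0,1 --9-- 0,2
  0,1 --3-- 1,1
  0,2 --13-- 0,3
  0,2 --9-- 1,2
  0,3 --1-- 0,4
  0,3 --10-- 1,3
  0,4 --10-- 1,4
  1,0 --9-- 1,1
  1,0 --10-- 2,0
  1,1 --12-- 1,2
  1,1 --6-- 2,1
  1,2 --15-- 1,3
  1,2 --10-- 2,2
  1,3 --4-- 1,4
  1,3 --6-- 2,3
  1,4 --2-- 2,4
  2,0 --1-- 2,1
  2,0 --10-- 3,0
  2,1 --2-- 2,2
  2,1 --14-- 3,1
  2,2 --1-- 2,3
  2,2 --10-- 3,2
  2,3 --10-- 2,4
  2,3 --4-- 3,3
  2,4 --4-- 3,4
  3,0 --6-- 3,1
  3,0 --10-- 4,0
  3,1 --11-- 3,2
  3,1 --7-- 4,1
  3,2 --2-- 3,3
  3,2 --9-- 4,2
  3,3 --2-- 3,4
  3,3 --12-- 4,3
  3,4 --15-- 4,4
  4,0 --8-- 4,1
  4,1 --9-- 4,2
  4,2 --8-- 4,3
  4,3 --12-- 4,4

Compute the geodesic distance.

Shortest path: 3,3 → 2,3 → 2,2 → 2,1 → 2,0 → 1,0, total weight = 18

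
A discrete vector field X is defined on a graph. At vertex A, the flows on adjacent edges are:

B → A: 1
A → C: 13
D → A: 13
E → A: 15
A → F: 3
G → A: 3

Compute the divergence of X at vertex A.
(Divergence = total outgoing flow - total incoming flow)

Divergence = sum of outgoing flows = (-1) + 13 + (-13) + (-15) + 3 + (-3) = -16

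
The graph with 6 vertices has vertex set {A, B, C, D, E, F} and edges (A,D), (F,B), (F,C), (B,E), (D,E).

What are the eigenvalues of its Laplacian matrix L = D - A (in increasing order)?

Degrees: deg(A) = 1, deg(B) = 2, deg(C) = 1, deg(D) = 2, deg(E) = 2, deg(F) = 2.
L = D − A with rows/columns ordered (A, B, C, D, E, F):
  [ 1,  0,  0, -1,  0,  0]
  [ 0,  2,  0,  0, -1, -1]
  [ 0,  0,  1,  0,  0, -1]
  [-1,  0,  0,  2, -1,  0]
  [ 0, -1,  0, -1,  2,  0]
  [ 0, -1, -1,  0,  0,  2]
Characteristic polynomial: det(λI − L) = λ(λ² − 4λ + 1)(λ − 1)(λ − 2)(λ − 3).
Roots: λ = 0; (λ² − 4λ + 1) = 0 ⇒ λ = 2 ± √3 ≈ 0.2679, 3.7321; (λ − 1) = 0 ⇒ λ = 1; (λ − 2) = 0 ⇒ λ = 2; (λ − 3) = 0 ⇒ λ = 3.
(Check: the roots sum (with multiplicity) to 10, matching trace L = Σdeg = 2·5 = 10.)
Laplacian eigenvalues (increasing order): [0.0, 0.2679, 1.0, 2.0, 3.0, 3.7321]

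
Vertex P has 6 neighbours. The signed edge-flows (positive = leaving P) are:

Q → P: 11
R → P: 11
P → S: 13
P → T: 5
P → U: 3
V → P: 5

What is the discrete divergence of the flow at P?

Divergence = sum of outgoing flows = (-11) + (-11) + 13 + 5 + 3 + (-5) = -6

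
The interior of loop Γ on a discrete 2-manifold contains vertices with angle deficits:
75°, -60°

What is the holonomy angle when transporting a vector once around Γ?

Holonomy = total enclosed curvature = 75° + (-60°) = 15°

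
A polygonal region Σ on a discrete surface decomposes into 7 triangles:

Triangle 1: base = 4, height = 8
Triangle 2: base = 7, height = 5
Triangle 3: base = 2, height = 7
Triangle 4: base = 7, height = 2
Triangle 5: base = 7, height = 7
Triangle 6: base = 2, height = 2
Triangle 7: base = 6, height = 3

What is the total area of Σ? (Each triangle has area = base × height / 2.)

(1/2)×4×8 + (1/2)×7×5 + (1/2)×2×7 + (1/2)×7×2 + (1/2)×7×7 + (1/2)×2×2 + (1/2)×6×3 = 83.0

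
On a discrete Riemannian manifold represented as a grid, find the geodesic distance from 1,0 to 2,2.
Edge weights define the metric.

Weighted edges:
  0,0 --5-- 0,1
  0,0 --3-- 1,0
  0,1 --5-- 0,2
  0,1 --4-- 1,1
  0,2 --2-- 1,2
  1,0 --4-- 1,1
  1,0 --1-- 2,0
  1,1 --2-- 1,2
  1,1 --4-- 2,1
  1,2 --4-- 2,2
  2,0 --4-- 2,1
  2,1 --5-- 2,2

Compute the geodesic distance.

Shortest path: 1,0 → 2,0 → 2,1 → 2,2, total weight = 10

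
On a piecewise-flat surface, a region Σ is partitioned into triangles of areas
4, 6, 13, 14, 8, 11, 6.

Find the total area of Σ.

4 + 6 + 13 + 14 + 8 + 11 + 6 = 62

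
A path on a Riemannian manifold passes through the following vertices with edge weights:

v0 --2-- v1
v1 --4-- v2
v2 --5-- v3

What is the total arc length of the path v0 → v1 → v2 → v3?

Arc length = 2 + 4 + 5 = 11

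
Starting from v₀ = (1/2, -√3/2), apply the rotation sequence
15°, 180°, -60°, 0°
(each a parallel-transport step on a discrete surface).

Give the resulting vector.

Total rotation: 15° + 180° + (-60°) + 0° = 135°. Final vector: (0.2588, 0.9659)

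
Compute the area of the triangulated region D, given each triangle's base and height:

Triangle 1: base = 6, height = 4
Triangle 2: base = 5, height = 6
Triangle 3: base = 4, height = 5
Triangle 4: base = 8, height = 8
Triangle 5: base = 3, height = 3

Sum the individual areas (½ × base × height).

(1/2)×6×4 + (1/2)×5×6 + (1/2)×4×5 + (1/2)×8×8 + (1/2)×3×3 = 73.5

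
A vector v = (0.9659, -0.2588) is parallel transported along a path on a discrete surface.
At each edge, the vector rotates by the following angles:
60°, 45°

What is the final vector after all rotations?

Total rotation: 60° + 45° = 105°. Final vector: (0, 1)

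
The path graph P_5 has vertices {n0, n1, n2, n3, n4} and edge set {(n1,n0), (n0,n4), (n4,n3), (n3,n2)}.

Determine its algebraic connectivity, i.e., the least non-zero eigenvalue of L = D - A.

The path graph P_n has Laplacian eigenvalues λ_k = 2 − 2cos(kπ/n), k = 0, 1, …, n−1. Here n = 5:
k=0: 2 − 2cos(0) = 0.0; k=1: 2 − 2cos(π/5) = 0.382; k=2: 2 − 2cos(2π/5) = 1.382; k=3: 2 − 2cos(3π/5) = 2.618; k=4: 2 − 2cos(4π/5) = 3.618.
Laplacian eigenvalues: [0.0, 0.382, 1.382, 2.618, 3.618]. Algebraic connectivity (smallest non-zero eigenvalue) = 0.382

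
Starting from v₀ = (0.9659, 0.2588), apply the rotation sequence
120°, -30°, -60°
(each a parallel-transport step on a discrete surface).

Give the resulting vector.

Total rotation: 120° + (-30°) + (-60°) = 30°. Final vector: (0.7071, 0.7071)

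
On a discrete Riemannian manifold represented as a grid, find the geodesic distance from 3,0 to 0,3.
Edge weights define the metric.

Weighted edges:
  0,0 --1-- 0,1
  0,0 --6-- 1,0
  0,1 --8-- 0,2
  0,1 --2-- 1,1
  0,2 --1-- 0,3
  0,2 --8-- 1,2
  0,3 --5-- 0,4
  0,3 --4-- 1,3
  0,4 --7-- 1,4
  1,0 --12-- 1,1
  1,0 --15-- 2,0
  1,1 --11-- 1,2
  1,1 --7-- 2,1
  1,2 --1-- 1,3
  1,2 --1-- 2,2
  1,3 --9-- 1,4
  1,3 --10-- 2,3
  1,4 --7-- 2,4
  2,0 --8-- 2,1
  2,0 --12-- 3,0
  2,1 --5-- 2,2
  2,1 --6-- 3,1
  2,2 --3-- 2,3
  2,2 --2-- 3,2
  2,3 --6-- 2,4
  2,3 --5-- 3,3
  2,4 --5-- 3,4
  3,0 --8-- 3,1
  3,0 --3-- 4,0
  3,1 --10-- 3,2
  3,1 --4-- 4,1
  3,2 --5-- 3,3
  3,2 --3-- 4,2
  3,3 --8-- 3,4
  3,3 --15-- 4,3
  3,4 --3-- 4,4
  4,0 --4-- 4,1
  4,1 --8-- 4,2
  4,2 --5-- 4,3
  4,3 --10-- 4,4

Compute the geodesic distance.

Shortest path: 3,0 → 3,1 → 2,1 → 2,2 → 1,2 → 1,3 → 0,3, total weight = 25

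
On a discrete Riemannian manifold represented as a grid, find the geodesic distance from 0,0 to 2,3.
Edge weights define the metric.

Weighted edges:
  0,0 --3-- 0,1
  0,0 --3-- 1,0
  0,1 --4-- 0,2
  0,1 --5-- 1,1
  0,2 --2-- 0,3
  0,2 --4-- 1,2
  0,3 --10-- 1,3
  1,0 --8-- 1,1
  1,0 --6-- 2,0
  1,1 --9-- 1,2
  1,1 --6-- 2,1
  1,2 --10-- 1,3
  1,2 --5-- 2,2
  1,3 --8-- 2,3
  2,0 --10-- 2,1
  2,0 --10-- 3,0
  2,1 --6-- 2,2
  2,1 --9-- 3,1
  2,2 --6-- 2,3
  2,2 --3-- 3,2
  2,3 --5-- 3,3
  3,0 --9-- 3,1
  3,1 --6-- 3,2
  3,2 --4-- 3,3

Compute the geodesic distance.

Shortest path: 0,0 → 0,1 → 0,2 → 1,2 → 2,2 → 2,3, total weight = 22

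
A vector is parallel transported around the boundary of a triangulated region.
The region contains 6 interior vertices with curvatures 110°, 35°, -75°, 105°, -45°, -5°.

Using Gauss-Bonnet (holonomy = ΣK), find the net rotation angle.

Holonomy = total enclosed curvature = 110° + 35° + (-75°) + 105° + (-45°) + (-5°) = 125°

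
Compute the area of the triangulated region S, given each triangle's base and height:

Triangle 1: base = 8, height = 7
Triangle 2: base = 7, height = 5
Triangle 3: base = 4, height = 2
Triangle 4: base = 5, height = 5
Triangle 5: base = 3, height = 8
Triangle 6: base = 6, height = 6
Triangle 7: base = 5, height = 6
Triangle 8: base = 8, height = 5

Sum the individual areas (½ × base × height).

(1/2)×8×7 + (1/2)×7×5 + (1/2)×4×2 + (1/2)×5×5 + (1/2)×3×8 + (1/2)×6×6 + (1/2)×5×6 + (1/2)×8×5 = 127.0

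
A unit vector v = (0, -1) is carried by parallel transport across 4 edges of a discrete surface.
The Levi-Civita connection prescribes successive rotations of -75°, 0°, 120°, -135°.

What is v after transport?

Total rotation: (-75°) + 0° + 120° + (-135°) = -90°. Final vector: (-1, 0)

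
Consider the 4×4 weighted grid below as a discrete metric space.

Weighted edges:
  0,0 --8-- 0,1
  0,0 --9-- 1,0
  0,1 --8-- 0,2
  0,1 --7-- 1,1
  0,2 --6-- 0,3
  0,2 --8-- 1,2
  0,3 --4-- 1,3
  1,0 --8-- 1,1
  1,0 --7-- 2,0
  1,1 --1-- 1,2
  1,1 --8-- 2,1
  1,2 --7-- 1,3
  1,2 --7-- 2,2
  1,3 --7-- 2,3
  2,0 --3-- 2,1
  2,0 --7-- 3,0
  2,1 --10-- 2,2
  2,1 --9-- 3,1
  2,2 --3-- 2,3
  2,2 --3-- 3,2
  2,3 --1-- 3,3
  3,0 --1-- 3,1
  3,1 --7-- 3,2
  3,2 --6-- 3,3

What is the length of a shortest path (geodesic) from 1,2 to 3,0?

Shortest path: 1,2 → 2,2 → 3,2 → 3,1 → 3,0, total weight = 18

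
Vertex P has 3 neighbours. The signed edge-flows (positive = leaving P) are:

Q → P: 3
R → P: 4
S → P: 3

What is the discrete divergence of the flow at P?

Divergence = sum of outgoing flows = (-3) + (-4) + (-3) = -10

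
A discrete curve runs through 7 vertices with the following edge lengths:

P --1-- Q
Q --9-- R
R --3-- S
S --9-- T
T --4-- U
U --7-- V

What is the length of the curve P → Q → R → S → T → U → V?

Arc length = 1 + 9 + 3 + 9 + 4 + 7 = 33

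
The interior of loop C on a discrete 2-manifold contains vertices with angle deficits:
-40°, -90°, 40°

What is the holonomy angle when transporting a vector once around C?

Holonomy = total enclosed curvature = (-40°) + (-90°) + 40° = -90°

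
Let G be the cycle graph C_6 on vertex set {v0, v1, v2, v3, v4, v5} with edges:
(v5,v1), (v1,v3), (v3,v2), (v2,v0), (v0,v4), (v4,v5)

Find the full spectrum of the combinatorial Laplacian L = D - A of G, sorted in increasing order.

The cycle graph C_n has Laplacian eigenvalues λ_k = 2 − 2cos(2πk/n), k = 0, 1, …, n−1. Here n = 6:
k=0: 2 − 2cos(0) = 0.0; k=1: 2 − 2cos(π/3) = 1.0; k=2: 2 − 2cos(2π/3) = 3.0; k=3: 2 − 2cos(π) = 4.0; k=4: 2 − 2cos(4π/3) = 3.0; k=5: 2 − 2cos(5π/3) = 1.0.
Laplacian eigenvalues (increasing order): [0.0, 1.0, 1.0, 3.0, 3.0, 4.0]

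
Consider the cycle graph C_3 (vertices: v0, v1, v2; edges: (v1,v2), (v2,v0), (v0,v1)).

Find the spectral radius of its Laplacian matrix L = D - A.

The cycle graph C_n has Laplacian eigenvalues λ_k = 2 − 2cos(2πk/n), k = 0, 1, …, n−1. Here n = 3:
k=0: 2 − 2cos(0) = 0.0; k=1: 2 − 2cos(2π/3) = 3.0; k=2: 2 − 2cos(4π/3) = 3.0.
Laplacian eigenvalues: [0.0, 3.0, 3.0]. Largest eigenvalue (spectral radius) = 3.0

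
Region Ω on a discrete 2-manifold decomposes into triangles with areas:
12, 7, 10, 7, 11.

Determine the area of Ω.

12 + 7 + 10 + 7 + 11 = 47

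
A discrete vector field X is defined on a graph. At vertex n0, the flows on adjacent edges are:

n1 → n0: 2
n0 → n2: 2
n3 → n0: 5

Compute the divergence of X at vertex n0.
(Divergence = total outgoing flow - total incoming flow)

Divergence = sum of outgoing flows = (-2) + 2 + (-5) = -5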